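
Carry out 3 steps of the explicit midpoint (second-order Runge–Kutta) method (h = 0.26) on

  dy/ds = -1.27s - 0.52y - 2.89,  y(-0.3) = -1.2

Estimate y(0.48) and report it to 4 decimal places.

Midpoint: k1 = f(s_n, y_n); k2 = f(s_n + h/2, y_n + (h/2)·k1); y_{n+1} = y_n + h·k2.
s=-0.300000, y=-1.200000:
  k1 = f(-0.300000, -1.200000) = -1.885000
  k2 = f(-0.170000, -1.445050) = -1.922674
  y ← -1.200000 + 0.26·(-1.922674) = -1.699895
s=-0.040000, y=-1.699895:
  k1 = f(-0.040000, -1.699895) = -1.955254
  k2 = f(0.090000, -1.954078) = -1.988179
  y ← -1.699895 + 0.26·(-1.988179) = -2.216822
s=0.220000, y=-2.216822:
  k1 = f(0.220000, -2.216822) = -2.016653
  k2 = f(0.350000, -2.478987) = -2.045427
  y ← -2.216822 + 0.26·(-2.045427) = -2.748633
y(0.48) ≈ -2.7486

-2.7486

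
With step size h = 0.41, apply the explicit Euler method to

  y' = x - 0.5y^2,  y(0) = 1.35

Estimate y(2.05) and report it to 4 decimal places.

1.6517

Euler: y_{n+1} = y_n + h·f(x_n, y_n).
x=0.000000, y=1.350000: f=-0.911250 → y ← 1.350000 + 0.41·(-0.911250) = 0.976388
x=0.410000, y=0.976388: f=-0.066666 → y ← 0.976388 + 0.41·(-0.066666) = 0.949054
x=0.820000, y=0.949054: f=0.369648 → y ← 0.949054 + 0.41·0.369648 = 1.100610
x=1.230000, y=1.100610: f=0.624329 → y ← 1.100610 + 0.41·0.624329 = 1.356585
x=1.640000, y=1.356585: f=0.719839 → y ← 1.356585 + 0.41·0.719839 = 1.651719
y(2.05) ≈ 1.6517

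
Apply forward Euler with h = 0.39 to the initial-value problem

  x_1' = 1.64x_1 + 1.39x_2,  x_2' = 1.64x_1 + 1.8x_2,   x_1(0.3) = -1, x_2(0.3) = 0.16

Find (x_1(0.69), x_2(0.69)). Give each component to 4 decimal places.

Euler on (x_1,x_2): x_1_{n+1} = x_1_n + h·x_1', x_2_{n+1} = x_2_n + h·x_2'.
0.300000: (-1.000000, 0.160000); f=(-1.417600, -1.352000) → (-1.552864, -0.367280)
(x_1(0.69), x_2(0.69)) ≈ (-1.5529, -0.3673)

-1.5529, -0.3673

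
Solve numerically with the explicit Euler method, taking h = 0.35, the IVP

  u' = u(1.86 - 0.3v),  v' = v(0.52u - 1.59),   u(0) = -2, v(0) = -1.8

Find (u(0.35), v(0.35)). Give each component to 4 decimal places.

Euler on (u,v): u_{n+1} = u_n + h·u', v_{n+1} = v_n + h·v'.
0.000000: (-2.000000, -1.800000); f=(-4.800000, 4.734000) → (-3.680000, -0.143100)
(u(0.35), v(0.35)) ≈ (-3.6800, -0.1431)

-3.6800, -0.1431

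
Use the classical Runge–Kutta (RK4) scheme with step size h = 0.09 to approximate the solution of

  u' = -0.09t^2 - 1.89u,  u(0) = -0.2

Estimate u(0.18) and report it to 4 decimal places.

RK4: k1 = f(t_n, u_n); k2 = f(t_n + h/2, u_n + (h/2)·k1); k3 = f(t_n + h/2, u_n + (h/2)·k2); k4 = f(t_n + h, u_n + h·k3); u_{n+1} = u_n + (h/6)·(k1 + 2k2 + 2k3 + k4).
t=0.000000, u=-0.200000:
  k1 = f(0.000000, -0.200000) = 0.378000
  k2 = f(0.045000, -0.182990) = 0.345669
  k3 = f(0.045000, -0.184445) = 0.348419
  k4 = f(0.090000, -0.168642) = 0.318005
  u ← -0.200000 + (0.09/6)·(k1 + 2k2 + 2k3 + k4) = -0.168737
t=0.090000, u=-0.168737:
  k1 = f(0.090000, -0.168737) = 0.318184
  k2 = f(0.135000, -0.154419) = 0.290212
  k3 = f(0.135000, -0.155678) = 0.292591
  k4 = f(0.180000, -0.142404) = 0.266228
  u ← -0.168737 + (0.09/6)·(k1 + 2k2 + 2k3 + k4) = -0.142487
u(0.18) ≈ -0.1425

-0.1425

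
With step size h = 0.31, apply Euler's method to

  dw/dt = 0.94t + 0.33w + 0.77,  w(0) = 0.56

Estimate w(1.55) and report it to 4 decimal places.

Euler: w_{n+1} = w_n + h·f(t_n, w_n).
t=0.000000, w=0.560000: f=0.954800 → w ← 0.560000 + 0.31·0.954800 = 0.855988
t=0.310000, w=0.855988: f=1.343876 → w ← 0.855988 + 0.31·1.343876 = 1.272590
t=0.620000, w=1.272590: f=1.772755 → w ← 1.272590 + 0.31·1.772755 = 1.822143
t=0.930000, w=1.822143: f=2.245507 → w ← 1.822143 + 0.31·2.245507 = 2.518251
t=1.240000, w=2.518251: f=2.766623 → w ← 2.518251 + 0.31·2.766623 = 3.375904
w(1.55) ≈ 3.3759

3.3759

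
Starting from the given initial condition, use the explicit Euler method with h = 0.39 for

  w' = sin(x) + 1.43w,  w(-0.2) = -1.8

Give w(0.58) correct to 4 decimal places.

-4.4146

Euler: w_{n+1} = w_n + h·f(x_n, w_n).
x=-0.200000, w=-1.800000: f=-2.772669 → w ← -1.800000 + 0.39·(-2.772669) = -2.881341
x=0.190000, w=-2.881341: f=-3.931459 → w ← -2.881341 + 0.39·(-3.931459) = -4.414610
w(0.58) ≈ -4.4146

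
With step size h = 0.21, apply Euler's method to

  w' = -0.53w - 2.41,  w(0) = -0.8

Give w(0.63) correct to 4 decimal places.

Euler: w_{n+1} = w_n + h·f(s_n, w_n).
s=0.000000, w=-0.800000: f=-1.986000 → w ← -0.800000 + 0.21·(-1.986000) = -1.217060
s=0.210000, w=-1.217060: f=-1.764958 → w ← -1.217060 + 0.21·(-1.764958) = -1.587701
s=0.420000, w=-1.587701: f=-1.568518 → w ← -1.587701 + 0.21·(-1.568518) = -1.917090
w(0.63) ≈ -1.9171

-1.9171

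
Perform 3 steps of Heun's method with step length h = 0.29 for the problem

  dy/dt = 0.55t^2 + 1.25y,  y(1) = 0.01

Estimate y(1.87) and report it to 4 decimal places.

Heun: k1 = f(t_n, y_n); k2 = f(t_n + h, y_n + h·k1); y_{n+1} = y_n + (h/2)·(k1 + k2).
t=1.000000, y=0.010000:
  k1 = f(1.000000, 0.010000) = 0.562500
  k2 = f(1.290000, 0.173125) = 1.131661
  y ← 0.010000 + (0.29/2)·(0.562500 + 1.131661) = 0.255653
t=1.290000, y=0.255653:
  k1 = f(1.290000, 0.255653) = 1.234822
  k2 = f(1.580000, 0.613752) = 2.140210
  y ← 0.255653 + (0.29/2)·(1.234822 + 2.140210) = 0.745033
t=1.580000, y=0.745033:
  k1 = f(1.580000, 0.745033) = 2.304311
  k2 = f(1.870000, 1.413283) = 3.689899
  y ← 0.745033 + (0.29/2)·(2.304311 + 3.689899) = 1.614193
y(1.87) ≈ 1.6142

1.6142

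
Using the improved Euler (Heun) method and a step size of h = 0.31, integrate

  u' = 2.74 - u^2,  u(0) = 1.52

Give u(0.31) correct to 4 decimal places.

1.5877

Heun: k1 = f(x_n, u_n); k2 = f(x_n + h, u_n + h·k1); u_{n+1} = u_n + (h/2)·(k1 + k2).
x=0.000000, u=1.520000:
  k1 = f(0.000000, 1.520000) = 0.429600
  k2 = f(0.310000, 1.653176) = 0.007009
  u ← 1.520000 + (0.31/2)·(0.429600 + 0.007009) = 1.587674
u(0.31) ≈ 1.5877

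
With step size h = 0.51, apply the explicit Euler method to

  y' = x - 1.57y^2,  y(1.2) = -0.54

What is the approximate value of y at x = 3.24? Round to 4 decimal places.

1.1706

Euler: y_{n+1} = y_n + h·f(x_n, y_n).
x=1.200000, y=-0.540000: f=0.742188 → y ← -0.540000 + 0.51·0.742188 = -0.161484
x=1.710000, y=-0.161484: f=1.669059 → y ← -0.161484 + 0.51·1.669059 = 0.689736
x=2.220000, y=0.689736: f=1.473095 → y ← 0.689736 + 0.51·1.473095 = 1.441014
x=2.730000, y=1.441014: f=-0.530140 → y ← 1.441014 + 0.51·(-0.530140) = 1.170643
y(3.24) ≈ 1.1706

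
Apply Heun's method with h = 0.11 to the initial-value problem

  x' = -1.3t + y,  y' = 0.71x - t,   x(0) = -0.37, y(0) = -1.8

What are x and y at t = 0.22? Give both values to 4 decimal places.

Heun on (x,y): k1 = f(t_n, state_n); k2 = f(t_n + h, state_n + h·k1); state_{n+1} = state_n + (h/2)·(k1 + k2).
0.000000: (-0.370000, -1.800000)
  k1 = (-1.800000, -0.262700)
  predictor → (-0.568000, -1.828897)
  k2 = (-1.971897, -0.513280)
  → (-0.577454, -1.842679)
0.110000: (-0.577454, -1.842679)
  k1 = (-1.985679, -0.519993)
  predictor → (-0.795879, -1.899878)
  k2 = (-2.185878, -0.785074)
  → (-0.806890, -1.914458)
(x(0.22), y(0.22)) ≈ (-0.8069, -1.9145)

-0.8069, -1.9145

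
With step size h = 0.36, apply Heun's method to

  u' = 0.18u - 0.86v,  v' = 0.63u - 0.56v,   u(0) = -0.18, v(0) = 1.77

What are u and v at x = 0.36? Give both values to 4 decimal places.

Heun on (u,v): k1 = f(x_n, state_n); k2 = f(x_n + h, state_n + h·k1); state_{n+1} = state_n + (h/2)·(k1 + k2).
0.000000: (-0.180000, 1.770000)
  k1 = (-1.554600, -1.104600)
  predictor → (-0.739656, 1.372344)
  k2 = (-1.313354, -1.234496)
  → (-0.696232, 1.348963)
(u(0.36), v(0.36)) ≈ (-0.6962, 1.3490)

-0.6962, 1.3490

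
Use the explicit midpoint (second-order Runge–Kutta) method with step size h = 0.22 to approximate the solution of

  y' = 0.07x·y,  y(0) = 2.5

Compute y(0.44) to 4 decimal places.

Midpoint: k1 = f(x_n, y_n); k2 = f(x_n + h/2, y_n + (h/2)·k1); y_{n+1} = y_n + h·k2.
x=0.000000, y=2.500000:
  k1 = f(0.000000, 2.500000) = 0.000000
  k2 = f(0.110000, 2.500000) = 0.019250
  y ← 2.500000 + 0.22·0.019250 = 2.504235
x=0.220000, y=2.504235:
  k1 = f(0.220000, 2.504235) = 0.038565
  k2 = f(0.330000, 2.508477) = 0.057946
  y ← 2.504235 + 0.22·0.057946 = 2.516983
y(0.44) ≈ 2.5170

2.5170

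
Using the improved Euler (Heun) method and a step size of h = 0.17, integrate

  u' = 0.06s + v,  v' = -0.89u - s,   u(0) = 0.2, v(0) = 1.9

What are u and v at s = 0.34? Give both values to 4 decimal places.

Heun on (u,v): k1 = f(s_n, state_n); k2 = f(s_n + h, state_n + h·k1); state_{n+1} = state_n + (h/2)·(k1 + k2).
0.000000: (0.200000, 1.900000)
  k1 = (1.900000, -0.178000)
  predictor → (0.523000, 1.869740)
  k2 = (1.879940, -0.635470)
  → (0.521295, 1.830855)
0.170000: (0.521295, 1.830855)
  k1 = (1.841055, -0.633952)
  predictor → (0.834274, 1.723083)
  k2 = (1.743483, -1.082504)
  → (0.825981, 1.684956)
(u(0.34), v(0.34)) ≈ (0.8260, 1.6850)

0.8260, 1.6850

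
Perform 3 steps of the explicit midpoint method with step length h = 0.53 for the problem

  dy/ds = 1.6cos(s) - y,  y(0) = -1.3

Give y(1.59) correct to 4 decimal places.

Midpoint: k1 = f(s_n, y_n); k2 = f(s_n + h/2, y_n + (h/2)·k1); y_{n+1} = y_n + h·k2.
s=0.000000, y=-1.300000:
  k1 = f(0.000000, -1.300000) = 2.900000
  k2 = f(0.265000, -0.531500) = 2.075648
  y ← -1.300000 + 0.53·2.075648 = -0.199907
s=0.530000, y=-0.199907:
  k1 = f(0.530000, -0.199907) = 1.580398
  k2 = f(0.795000, 0.218899) = 0.901557
  y ← -0.199907 + 0.53·0.901557 = 0.277919
s=1.060000, y=0.277919:
  k1 = f(1.060000, 0.277919) = 0.504277
  k2 = f(1.325000, 0.411552) = -0.022226
  y ← 0.277919 + 0.53·(-0.022226) = 0.266139
y(1.59) ≈ 0.2661

0.2661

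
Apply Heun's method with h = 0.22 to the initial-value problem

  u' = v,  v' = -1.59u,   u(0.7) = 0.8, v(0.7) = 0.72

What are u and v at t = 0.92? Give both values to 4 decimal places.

0.9276, 0.4125

Heun on (u,v): k1 = f(t_n, state_n); k2 = f(t_n + h, state_n + h·k1); state_{n+1} = state_n + (h/2)·(k1 + k2).
0.700000: (0.800000, 0.720000)
  k1 = (0.720000, -1.272000)
  predictor → (0.958400, 0.440160)
  k2 = (0.440160, -1.523856)
  → (0.927618, 0.412456)
(u(0.92), v(0.92)) ≈ (0.9276, 0.4125)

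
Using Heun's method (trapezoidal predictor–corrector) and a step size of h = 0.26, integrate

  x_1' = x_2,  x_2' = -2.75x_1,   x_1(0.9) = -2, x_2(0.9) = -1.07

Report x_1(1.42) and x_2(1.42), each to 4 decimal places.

Heun on (x_1,x_2): k1 = f(t_n, state_n); k2 = f(t_n + h, state_n + h·k1); state_{n+1} = state_n + (h/2)·(k1 + k2).
0.900000: (-2.000000, -1.070000)
  k1 = (-1.070000, 5.500000)
  predictor → (-2.278200, 0.360000)
  k2 = (0.360000, 6.265050)
  → (-2.092300, 0.459457)
1.160000: (-2.092300, 0.459457)
  k1 = (0.459457, 5.753825)
  predictor → (-1.972841, 1.955451)
  k2 = (1.955451, 5.425314)
  → (-1.778362, 1.912745)
(x_1(1.42), x_2(1.42)) ≈ (-1.7784, 1.9127)

-1.7784, 1.9127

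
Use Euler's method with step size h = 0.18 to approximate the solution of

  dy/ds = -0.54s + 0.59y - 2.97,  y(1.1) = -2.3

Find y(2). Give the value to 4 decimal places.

-7.9695

Euler: y_{n+1} = y_n + h·f(s_n, y_n).
s=1.100000, y=-2.300000: f=-4.921000 → y ← -2.300000 + 0.18·(-4.921000) = -3.185780
s=1.280000, y=-3.185780: f=-5.540810 → y ← -3.185780 + 0.18·(-5.540810) = -4.183126
s=1.460000, y=-4.183126: f=-6.226444 → y ← -4.183126 + 0.18·(-6.226444) = -5.303886
s=1.640000, y=-5.303886: f=-6.984893 → y ← -5.303886 + 0.18·(-6.984893) = -6.561166
s=1.820000, y=-6.561166: f=-7.823888 → y ← -6.561166 + 0.18·(-7.823888) = -7.969466
y(2) ≈ -7.9695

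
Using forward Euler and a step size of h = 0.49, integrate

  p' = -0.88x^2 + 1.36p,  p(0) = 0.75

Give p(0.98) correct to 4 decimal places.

1.9791

Euler: p_{n+1} = p_n + h·f(x_n, p_n).
x=0.000000, p=0.750000: f=1.020000 → p ← 0.750000 + 0.49·1.020000 = 1.249800
x=0.490000, p=1.249800: f=1.488440 → p ← 1.249800 + 0.49·1.488440 = 1.979136
p(0.98) ≈ 1.9791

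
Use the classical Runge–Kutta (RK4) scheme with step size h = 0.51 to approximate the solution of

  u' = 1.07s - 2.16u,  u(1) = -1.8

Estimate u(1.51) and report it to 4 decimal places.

RK4: k1 = f(s_n, u_n); k2 = f(s_n + h/2, u_n + (h/2)·k1); k3 = f(s_n + h/2, u_n + (h/2)·k2); k4 = f(s_n + h, u_n + h·k3); u_{n+1} = u_n + (h/6)·(k1 + 2k2 + 2k3 + k4).
s=1.000000, u=-1.800000:
  k1 = f(1.000000, -1.800000) = 4.958000
  k2 = f(1.255000, -0.535710) = 2.499984
  k3 = f(1.255000, -1.162504) = 3.853859
  k4 = f(1.510000, 0.165468) = 1.258289
  u ← -1.800000 + (0.51/6)·(k1 + 2k2 + 2k3 + k4) = -0.191462
u(1.51) ≈ -0.1915

-0.1915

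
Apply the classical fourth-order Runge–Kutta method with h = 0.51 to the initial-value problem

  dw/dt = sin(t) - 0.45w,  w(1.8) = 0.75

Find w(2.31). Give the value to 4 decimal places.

RK4: k1 = f(t_n, w_n); k2 = f(t_n + h/2, w_n + (h/2)·k1); k3 = f(t_n + h/2, w_n + (h/2)·k2); k4 = f(t_n + h, w_n + h·k3); w_{n+1} = w_n + (h/6)·(k1 + 2k2 + 2k3 + k4).
t=1.800000, w=0.750000:
  k1 = f(1.800000, 0.750000) = 0.636348
  k2 = f(2.055000, 0.912269) = 0.474525
  k3 = f(2.055000, 0.871004) = 0.493094
  k4 = f(2.310000, 1.001478) = 0.288340
  w ← 0.750000 + (0.51/6)·(k1 + 2k2 + 2k3 + k4) = 0.993094
w(2.31) ≈ 0.9931

0.9931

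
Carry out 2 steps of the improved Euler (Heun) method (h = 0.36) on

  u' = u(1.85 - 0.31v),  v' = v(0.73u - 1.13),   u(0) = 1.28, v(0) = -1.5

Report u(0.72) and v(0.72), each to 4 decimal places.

Heun on (u,v): k1 = f(t_n, state_n); k2 = f(t_n + h, state_n + h·k1); state_{n+1} = state_n + (h/2)·(k1 + k2).
0.000000: (1.280000, -1.500000)
  k1 = (2.963200, 0.293400)
  predictor → (2.346752, -1.394376)
  k2 = (5.355890, -0.813101)
  → (2.777436, -1.593546)
0.360000: (2.777436, -1.593546)
  k1 = (6.510309, -1.430253)
  predictor → (5.121147, -2.108437)
  k2 = (12.821384, -5.499727)
  → (6.257141, -2.840943)
(u(0.72), v(0.72)) ≈ (6.2571, -2.8409)

6.2571, -2.8409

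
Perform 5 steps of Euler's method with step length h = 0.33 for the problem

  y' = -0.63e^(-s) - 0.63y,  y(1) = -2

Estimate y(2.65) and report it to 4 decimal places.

Euler: y_{n+1} = y_n + h·f(s_n, y_n).
s=1.000000, y=-2.000000: f=1.028236 → y ← -2.000000 + 0.33·1.028236 = -1.660682
s=1.330000, y=-1.660682: f=0.879609 → y ← -1.660682 + 0.33·0.879609 = -1.370411
s=1.660000, y=-1.370411: f=0.743571 → y ← -1.370411 + 0.33·0.743571 = -1.125033
s=1.990000, y=-1.125033: f=0.622652 → y ← -1.125033 + 0.33·0.622652 = -0.919557
s=2.320000, y=-0.919557: f=0.517409 → y ← -0.919557 + 0.33·0.517409 = -0.748812
y(2.65) ≈ -0.7488

-0.7488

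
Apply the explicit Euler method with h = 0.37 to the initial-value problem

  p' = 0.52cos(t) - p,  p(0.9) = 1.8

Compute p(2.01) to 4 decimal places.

Euler: p_{n+1} = p_n + h·f(t_n, p_n).
t=0.900000, p=1.800000: f=-1.476763 → p ← 1.800000 + 0.37·(-1.476763) = 1.253598
t=1.270000, p=1.253598: f=-1.099532 → p ← 1.253598 + 0.37·(-1.099532) = 0.846771
t=1.640000, p=0.846771: f=-0.882728 → p ← 0.846771 + 0.37·(-0.882728) = 0.520162
p(2.01) ≈ 0.5202

0.5202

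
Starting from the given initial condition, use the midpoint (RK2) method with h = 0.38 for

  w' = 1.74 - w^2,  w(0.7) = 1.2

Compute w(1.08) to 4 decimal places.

1.2608

Midpoint: k1 = f(t_n, w_n); k2 = f(t_n + h/2, w_n + (h/2)·k1); w_{n+1} = w_n + h·k2.
t=0.700000, w=1.200000:
  k1 = f(0.700000, 1.200000) = 0.300000
  k2 = f(0.890000, 1.257000) = 0.159951
  w ← 1.200000 + 0.38·0.159951 = 1.260781
w(1.08) ≈ 1.2608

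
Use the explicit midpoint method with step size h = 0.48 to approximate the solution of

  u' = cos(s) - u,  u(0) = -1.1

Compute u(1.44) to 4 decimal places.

0.1319

Midpoint: k1 = f(s_n, u_n); k2 = f(s_n + h/2, u_n + (h/2)·k1); u_{n+1} = u_n + h·k2.
s=0.000000, u=-1.100000:
  k1 = f(0.000000, -1.100000) = 2.100000
  k2 = f(0.240000, -0.596000) = 1.567338
  u ← -1.100000 + 0.48·1.567338 = -0.347678
s=0.480000, u=-0.347678:
  k1 = f(0.480000, -0.347678) = 1.234673
  k2 = f(0.720000, -0.051356) = 0.803162
  u ← -0.347678 + 0.48·0.803162 = 0.037840
s=0.960000, u=0.037840:
  k1 = f(0.960000, 0.037840) = 0.535680
  k2 = f(1.200000, 0.166403) = 0.195955
  u ← 0.037840 + 0.48·0.195955 = 0.131898
u(1.44) ≈ 0.1319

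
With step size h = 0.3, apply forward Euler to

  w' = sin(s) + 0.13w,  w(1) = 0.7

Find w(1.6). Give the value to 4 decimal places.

1.3070

Euler: w_{n+1} = w_n + h·f(s_n, w_n).
s=1.000000, w=0.700000: f=0.932471 → w ← 0.700000 + 0.3·0.932471 = 0.979741
s=1.300000, w=0.979741: f=1.090925 → w ← 0.979741 + 0.3·1.090925 = 1.307019
w(1.6) ≈ 1.3070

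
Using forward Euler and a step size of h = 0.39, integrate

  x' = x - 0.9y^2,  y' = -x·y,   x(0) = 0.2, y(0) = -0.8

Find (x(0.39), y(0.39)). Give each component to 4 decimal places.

Euler on (x,y): x_{n+1} = x_n + h·x', y_{n+1} = y_n + h·y'.
0.000000: (0.200000, -0.800000); f=(-0.376000, 0.160000) → (0.053360, -0.737600)
(x(0.39), y(0.39)) ≈ (0.0534, -0.7376)

0.0534, -0.7376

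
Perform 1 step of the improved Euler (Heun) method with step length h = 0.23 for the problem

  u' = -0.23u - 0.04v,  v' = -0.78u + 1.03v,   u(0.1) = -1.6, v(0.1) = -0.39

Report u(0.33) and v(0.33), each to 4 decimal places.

-1.5150, -0.1802

Heun on (u,v): k1 = f(s_n, state_n); k2 = f(s_n + h, state_n + h·k1); state_{n+1} = state_n + (h/2)·(k1 + k2).
0.100000: (-1.600000, -0.390000)
  k1 = (0.383600, 0.846300)
  predictor → (-1.511772, -0.195351)
  k2 = (0.355522, 0.977971)
  → (-1.515001, -0.180209)
(u(0.33), v(0.33)) ≈ (-1.5150, -0.1802)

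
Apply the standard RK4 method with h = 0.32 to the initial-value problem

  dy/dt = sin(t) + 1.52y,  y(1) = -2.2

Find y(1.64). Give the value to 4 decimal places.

-4.8019

RK4: k1 = f(t_n, y_n); k2 = f(t_n + h/2, y_n + (h/2)·k1); k3 = f(t_n + h/2, y_n + (h/2)·k2); k4 = f(t_n + h, y_n + h·k3); y_{n+1} = y_n + (h/6)·(k1 + 2k2 + 2k3 + k4).
t=1.000000, y=-2.200000:
  k1 = f(1.000000, -2.200000) = -2.502529
  k2 = f(1.160000, -2.600405) = -3.035812
  k3 = f(1.160000, -2.685730) = -3.165506
  k4 = f(1.320000, -3.212962) = -3.914987
  y ← -2.200000 + (0.32/6)·(k1 + 2k2 + 2k3 + k4) = -3.203741
t=1.320000, y=-3.203741:
  k1 = f(1.320000, -3.203741) = -3.900972
  k2 = f(1.480000, -3.827897) = -4.822523
  k3 = f(1.480000, -3.975345) = -5.046644
  k4 = f(1.640000, -4.818667) = -6.326768
  y ← -3.203741 + (0.32/6)·(k1 + 2k2 + 2k3 + k4) = -4.801932
y(1.64) ≈ -4.8019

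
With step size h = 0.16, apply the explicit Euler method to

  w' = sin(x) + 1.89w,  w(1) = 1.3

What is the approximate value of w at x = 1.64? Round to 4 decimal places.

Euler: w_{n+1} = w_n + h·f(x_n, w_n).
x=1.000000, w=1.300000: f=3.298471 → w ← 1.300000 + 0.16·3.298471 = 1.827755
x=1.160000, w=1.827755: f=4.371261 → w ← 1.827755 + 0.16·4.371261 = 2.527157
x=1.320000, w=2.527157: f=5.745042 → w ← 2.527157 + 0.16·5.745042 = 3.446364
x=1.480000, w=3.446364: f=7.509508 → w ← 3.446364 + 0.16·7.509508 = 4.647885
w(1.64) ≈ 4.6479

4.6479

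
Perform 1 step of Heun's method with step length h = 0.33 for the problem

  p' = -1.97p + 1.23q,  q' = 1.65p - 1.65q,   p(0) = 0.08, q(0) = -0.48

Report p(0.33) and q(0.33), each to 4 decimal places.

-0.0247, -0.3253

Heun on (p,q): k1 = f(x_n, state_n); k2 = f(x_n + h, state_n + h·k1); state_{n+1} = state_n + (h/2)·(k1 + k2).
0.000000: (0.080000, -0.480000)
  k1 = (-0.748000, 0.924000)
  predictor → (-0.166840, -0.175080)
  k2 = (0.113326, 0.013596)
  → (-0.024721, -0.325297)
(p(0.33), q(0.33)) ≈ (-0.0247, -0.3253)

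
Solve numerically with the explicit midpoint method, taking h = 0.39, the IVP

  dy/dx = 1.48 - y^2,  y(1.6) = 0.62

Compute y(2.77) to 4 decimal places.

1.1471

Midpoint: k1 = f(x_n, y_n); k2 = f(x_n + h/2, y_n + (h/2)·k1); y_{n+1} = y_n + h·k2.
x=1.600000, y=0.620000:
  k1 = f(1.600000, 0.620000) = 1.095600
  k2 = f(1.795000, 0.833642) = 0.785041
  y ← 0.620000 + 0.39·0.785041 = 0.926166
x=1.990000, y=0.926166:
  k1 = f(1.990000, 0.926166) = 0.622217
  k2 = f(2.185000, 1.047498) = 0.382747
  y ← 0.926166 + 0.39·0.382747 = 1.075438
x=2.380000, y=1.075438:
  k1 = f(2.380000, 1.075438) = 0.323434
  k2 = f(2.575000, 1.138507) = 0.183801
  y ← 1.075438 + 0.39·0.183801 = 1.147120
y(2.77) ≈ 1.1471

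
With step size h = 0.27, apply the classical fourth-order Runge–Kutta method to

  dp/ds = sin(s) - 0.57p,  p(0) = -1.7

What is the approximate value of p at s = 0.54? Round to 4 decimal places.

RK4: k1 = f(s_n, p_n); k2 = f(s_n + h/2, p_n + (h/2)·k1); k3 = f(s_n + h/2, p_n + (h/2)·k2); k4 = f(s_n + h, p_n + h·k3); p_{n+1} = p_n + (h/6)·(k1 + 2k2 + 2k3 + k4).
s=0.000000, p=-1.700000:
  k1 = f(0.000000, -1.700000) = 0.969000
  k2 = f(0.135000, -1.569185) = 1.029026
  k3 = f(0.135000, -1.561082) = 1.024407
  k4 = f(0.270000, -1.423410) = 1.078075
  p ← -1.700000 + (0.27/6)·(k1 + 2k2 + 2k3 + k4) = -1.423073
s=0.270000, p=-1.423073:
  k1 = f(0.270000, -1.423073) = 1.077883
  k2 = f(0.405000, -1.277558) = 1.122227
  k3 = f(0.405000, -1.271572) = 1.118815
  k4 = f(0.540000, -1.120993) = 1.153102
  p ← -1.423073 + (0.27/6)·(k1 + 2k2 + 2k3 + k4) = -1.120985
p(0.54) ≈ -1.1210

-1.1210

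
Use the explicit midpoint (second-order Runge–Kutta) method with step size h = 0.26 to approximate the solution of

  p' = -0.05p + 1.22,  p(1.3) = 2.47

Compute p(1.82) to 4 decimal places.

Midpoint: k1 = f(x_n, p_n); k2 = f(x_n + h/2, p_n + (h/2)·k1); p_{n+1} = p_n + h·k2.
x=1.300000, p=2.470000:
  k1 = f(1.300000, 2.470000) = 1.096500
  k2 = f(1.430000, 2.612545) = 1.089373
  p ← 2.470000 + 0.26·1.089373 = 2.753237
x=1.560000, p=2.753237:
  k1 = f(1.560000, 2.753237) = 1.082338
  k2 = f(1.690000, 2.893941) = 1.075303
  p ← 2.753237 + 0.26·1.075303 = 3.032816
p(1.82) ≈ 3.0328

3.0328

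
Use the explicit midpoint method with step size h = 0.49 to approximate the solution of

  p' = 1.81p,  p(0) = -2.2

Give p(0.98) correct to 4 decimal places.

-11.4384

Midpoint: k1 = f(x_n, p_n); k2 = f(x_n + h/2, p_n + (h/2)·k1); p_{n+1} = p_n + h·k2.
x=0.000000, p=-2.200000:
  k1 = f(0.000000, -2.200000) = -3.982000
  k2 = f(0.245000, -3.175590) = -5.747818
  p ← -2.200000 + 0.49·(-5.747818) = -5.016431
x=0.490000, p=-5.016431:
  k1 = f(0.490000, -5.016431) = -9.079740
  k2 = f(0.735000, -7.240967) = -13.106150
  p ← -5.016431 + 0.49·(-13.106150) = -11.438444
p(0.98) ≈ -11.4384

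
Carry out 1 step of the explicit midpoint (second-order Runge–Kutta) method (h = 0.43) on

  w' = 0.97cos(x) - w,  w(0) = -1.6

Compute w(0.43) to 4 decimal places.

Midpoint: k1 = f(x_n, w_n); k2 = f(x_n + h/2, w_n + (h/2)·k1); w_{n+1} = w_n + h·k2.
x=0.000000, w=-1.600000:
  k1 = f(0.000000, -1.600000) = 2.570000
  k2 = f(0.215000, -1.047450) = 1.995117
  w ← -1.600000 + 0.43·1.995117 = -0.742100
w(0.43) ≈ -0.7421

-0.7421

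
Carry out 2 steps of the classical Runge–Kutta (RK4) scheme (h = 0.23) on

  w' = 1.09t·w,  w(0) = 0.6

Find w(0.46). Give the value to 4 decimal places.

0.6733

RK4: k1 = f(t_n, w_n); k2 = f(t_n + h/2, w_n + (h/2)·k1); k3 = f(t_n + h/2, w_n + (h/2)·k2); k4 = f(t_n + h, w_n + h·k3); w_{n+1} = w_n + (h/6)·(k1 + 2k2 + 2k3 + k4).
t=0.000000, w=0.600000:
  k1 = f(0.000000, 0.600000) = 0.000000
  k2 = f(0.115000, 0.600000) = 0.075210
  k3 = f(0.115000, 0.608649) = 0.076294
  k4 = f(0.230000, 0.617548) = 0.154819
  w ← 0.600000 + (0.23/6)·(k1 + 2k2 + 2k3 + k4) = 0.617550
t=0.230000, w=0.617550:
  k1 = f(0.230000, 0.617550) = 0.154820
  k2 = f(0.345000, 0.635354) = 0.238925
  k3 = f(0.345000, 0.645026) = 0.242562
  k4 = f(0.460000, 0.673339) = 0.337612
  w ← 0.617550 + (0.23/6)·(k1 + 2k2 + 2k3 + k4) = 0.673341
w(0.46) ≈ 0.6733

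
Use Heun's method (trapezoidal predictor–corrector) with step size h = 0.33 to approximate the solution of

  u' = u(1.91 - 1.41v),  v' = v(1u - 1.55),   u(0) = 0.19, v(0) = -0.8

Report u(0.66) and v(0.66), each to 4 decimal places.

0.9686, -0.3976

Heun on (u,v): k1 = f(t_n, state_n); k2 = f(t_n + h, state_n + h·k1); state_{n+1} = state_n + (h/2)·(k1 + k2).
0.000000: (0.190000, -0.800000)
  k1 = (0.577220, 1.088000)
  predictor → (0.380483, -0.440960)
  k2 = (0.963288, 0.515710)
  → (0.444184, -0.535388)
0.330000: (0.444184, -0.535388)
  k1 = (1.183704, 0.592040)
  predictor → (0.834806, -0.340014)
  k2 = (1.994703, 0.243176)
  → (0.968621, -0.397577)
(u(0.66), v(0.66)) ≈ (0.9686, -0.3976)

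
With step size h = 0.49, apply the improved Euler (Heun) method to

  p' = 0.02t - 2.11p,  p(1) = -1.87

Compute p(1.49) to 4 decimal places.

-0.9289

Heun: k1 = f(t_n, p_n); k2 = f(t_n + h, p_n + h·k1); p_{n+1} = p_n + (h/2)·(k1 + k2).
t=1.000000, p=-1.870000:
  k1 = f(1.000000, -1.870000) = 3.965700
  k2 = f(1.490000, 0.073193) = -0.124637
  p ← -1.870000 + (0.49/2)·(3.965700 + (-0.124637)) = -0.928940
p(1.49) ≈ -0.9289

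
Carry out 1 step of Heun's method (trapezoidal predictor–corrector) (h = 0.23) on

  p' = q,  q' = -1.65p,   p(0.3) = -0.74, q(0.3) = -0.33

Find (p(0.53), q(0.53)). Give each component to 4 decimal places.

Heun on (p,q): k1 = f(s_n, state_n); k2 = f(s_n + h, state_n + h·k1); state_{n+1} = state_n + (h/2)·(k1 + k2).
0.300000: (-0.740000, -0.330000)
  k1 = (-0.330000, 1.221000)
  predictor → (-0.815900, -0.049170)
  k2 = (-0.049170, 1.346235)
  → (-0.783605, -0.034768)
(p(0.53), q(0.53)) ≈ (-0.7836, -0.0348)

-0.7836, -0.0348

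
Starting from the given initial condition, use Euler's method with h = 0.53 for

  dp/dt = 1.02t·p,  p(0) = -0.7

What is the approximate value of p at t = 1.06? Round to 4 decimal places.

-0.9006

Euler: p_{n+1} = p_n + h·f(t_n, p_n).
t=0.000000, p=-0.700000: f=0.000000 → p ← -0.700000 + 0.53·0.000000 = -0.700000
t=0.530000, p=-0.700000: f=-0.378420 → p ← -0.700000 + 0.53·(-0.378420) = -0.900563
p(1.06) ≈ -0.9006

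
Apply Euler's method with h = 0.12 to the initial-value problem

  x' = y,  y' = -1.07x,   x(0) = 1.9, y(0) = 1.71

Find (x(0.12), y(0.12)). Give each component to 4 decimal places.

2.1052, 1.4660

Euler on (x,y): x_{n+1} = x_n + h·x', y_{n+1} = y_n + h·y'.
0.000000: (1.900000, 1.710000); f=(1.710000, -2.033000) → (2.105200, 1.466040)
(x(0.12), y(0.12)) ≈ (2.1052, 1.4660)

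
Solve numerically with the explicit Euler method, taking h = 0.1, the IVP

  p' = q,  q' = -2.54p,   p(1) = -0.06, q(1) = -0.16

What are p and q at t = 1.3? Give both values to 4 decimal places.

-0.1030, -0.1025

Euler on (p,q): p_{n+1} = p_n + h·p', q_{n+1} = q_n + h·q'.
1.000000: (-0.060000, -0.160000); f=(-0.160000, 0.152400) → (-0.076000, -0.144760)
1.100000: (-0.076000, -0.144760); f=(-0.144760, 0.193040) → (-0.090476, -0.125456)
1.200000: (-0.090476, -0.125456); f=(-0.125456, 0.229809) → (-0.103022, -0.102475)
(p(1.3), q(1.3)) ≈ (-0.1030, -0.1025)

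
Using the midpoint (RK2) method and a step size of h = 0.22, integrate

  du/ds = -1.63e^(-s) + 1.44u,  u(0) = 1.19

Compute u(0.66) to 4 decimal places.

1.6751

Midpoint: k1 = f(s_n, u_n); k2 = f(s_n + h/2, u_n + (h/2)·k1); u_{n+1} = u_n + h·k2.
s=0.000000, u=1.190000:
  k1 = f(0.000000, 1.190000) = 0.083600
  k2 = f(0.110000, 1.199196) = 0.266633
  u ← 1.190000 + 0.22·0.266633 = 1.248659
s=0.220000, u=1.248659:
  k1 = f(0.220000, 1.248659) = 0.489964
  k2 = f(0.330000, 1.302555) = 0.703834
  u ← 1.248659 + 0.22·0.703834 = 1.403503
s=0.440000, u=1.403503:
  k1 = f(0.440000, 1.403503) = 0.971264
  k2 = f(0.550000, 1.510342) = 1.234464
  u ← 1.403503 + 0.22·1.234464 = 1.675085
u(0.66) ≈ 1.6751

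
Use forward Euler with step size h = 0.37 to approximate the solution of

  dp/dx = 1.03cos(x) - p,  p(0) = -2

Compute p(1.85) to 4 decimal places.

0.2034

Euler: p_{n+1} = p_n + h·f(x_n, p_n).
x=0.000000, p=-2.000000: f=3.030000 → p ← -2.000000 + 0.37·3.030000 = -0.878900
x=0.370000, p=-0.878900: f=1.839197 → p ← -0.878900 + 0.37·1.839197 = -0.198397
x=0.740000, p=-0.198397: f=0.959020 → p ← -0.198397 + 0.37·0.959020 = 0.156440
x=1.110000, p=0.156440: f=0.301561 → p ← 0.156440 + 0.37·0.301561 = 0.268018
x=1.480000, p=0.268018: f=-0.174626 → p ← 0.268018 + 0.37·(-0.174626) = 0.203406
p(1.85) ≈ 0.2034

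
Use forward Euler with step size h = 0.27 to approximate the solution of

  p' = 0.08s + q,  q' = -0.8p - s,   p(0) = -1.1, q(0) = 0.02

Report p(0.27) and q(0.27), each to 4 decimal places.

Euler on (p,q): p_{n+1} = p_n + h·p', q_{n+1} = q_n + h·q'.
0.000000: (-1.100000, 0.020000); f=(0.020000, 0.880000) → (-1.094600, 0.257600)
(p(0.27), q(0.27)) ≈ (-1.0946, 0.2576)

-1.0946, 0.2576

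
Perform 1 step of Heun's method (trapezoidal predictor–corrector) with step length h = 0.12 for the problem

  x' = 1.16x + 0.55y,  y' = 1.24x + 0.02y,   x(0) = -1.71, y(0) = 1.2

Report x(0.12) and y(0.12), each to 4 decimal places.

Heun on (x,y): k1 = f(t_n, state_n); k2 = f(t_n + h, state_n + h·k1); state_{n+1} = state_n + (h/2)·(k1 + k2).
0.000000: (-1.710000, 1.200000)
  k1 = (-1.323600, -2.096400)
  predictor → (-1.868832, 0.948432)
  k2 = (-1.646208, -2.298383)
  → (-1.888188, 0.936313)
(x(0.12), y(0.12)) ≈ (-1.8882, 0.9363)

-1.8882, 0.9363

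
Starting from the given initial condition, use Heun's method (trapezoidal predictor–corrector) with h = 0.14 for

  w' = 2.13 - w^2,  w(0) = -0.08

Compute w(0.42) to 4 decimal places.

Heun: k1 = f(t_n, w_n); k2 = f(t_n + h, w_n + h·k1); w_{n+1} = w_n + (h/2)·(k1 + k2).
t=0.000000, w=-0.080000:
  k1 = f(0.000000, -0.080000) = 2.123600
  k2 = f(0.140000, 0.217304) = 2.082779
  w ← -0.080000 + (0.14/2)·(2.123600 + 2.082779) = 0.214447
t=0.140000, w=0.214447:
  k1 = f(0.140000, 0.214447) = 2.084013
  k2 = f(0.280000, 0.506208) = 1.873753
  w ← 0.214447 + (0.14/2)·(2.084013 + 1.873753) = 0.491490
t=0.280000, w=0.491490:
  k1 = f(0.280000, 0.491490) = 1.888437
  k2 = f(0.420000, 0.755871) = 1.558658
  w ← 0.491490 + (0.14/2)·(1.888437 + 1.558658) = 0.732787
w(0.42) ≈ 0.7328

0.7328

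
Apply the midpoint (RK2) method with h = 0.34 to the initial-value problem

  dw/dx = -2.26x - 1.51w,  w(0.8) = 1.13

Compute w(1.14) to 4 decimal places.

0.1112

Midpoint: k1 = f(x_n, w_n); k2 = f(x_n + h/2, w_n + (h/2)·k1); w_{n+1} = w_n + h·k2.
x=0.800000, w=1.130000:
  k1 = f(0.800000, 1.130000) = -3.514300
  k2 = f(0.970000, 0.532569) = -2.996379
  w ← 1.130000 + 0.34·(-2.996379) = 0.111231
w(1.14) ≈ 0.1112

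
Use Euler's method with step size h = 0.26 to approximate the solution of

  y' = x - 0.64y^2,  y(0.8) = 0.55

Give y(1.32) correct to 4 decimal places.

0.8999

Euler: y_{n+1} = y_n + h·f(x_n, y_n).
x=0.800000, y=0.550000: f=0.606400 → y ← 0.550000 + 0.26·0.606400 = 0.707664
x=1.060000, y=0.707664: f=0.739495 → y ← 0.707664 + 0.26·0.739495 = 0.899933
y(1.32) ≈ 0.8999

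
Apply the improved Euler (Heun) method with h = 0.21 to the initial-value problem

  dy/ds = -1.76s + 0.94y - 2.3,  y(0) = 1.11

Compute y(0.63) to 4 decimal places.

-0.3799

Heun: k1 = f(s_n, y_n); k2 = f(s_n + h, y_n + h·k1); y_{n+1} = y_n + (h/2)·(k1 + k2).
s=0.000000, y=1.110000:
  k1 = f(0.000000, 1.110000) = -1.256600
  k2 = f(0.210000, 0.846114) = -1.874253
  y ← 1.110000 + (0.21/2)·(-1.256600 + (-1.874253)) = 0.781260
s=0.210000, y=0.781260:
  k1 = f(0.210000, 0.781260) = -1.935215
  k2 = f(0.420000, 0.374865) = -2.686827
  y ← 0.781260 + (0.21/2)·(-1.935215 + (-2.686827)) = 0.295946
s=0.420000, y=0.295946:
  k1 = f(0.420000, 0.295946) = -2.761011
  k2 = f(0.630000, -0.283866) = -3.675634
  y ← 0.295946 + (0.21/2)·(-2.761011 + (-3.675634)) = -0.379902
y(0.63) ≈ -0.3799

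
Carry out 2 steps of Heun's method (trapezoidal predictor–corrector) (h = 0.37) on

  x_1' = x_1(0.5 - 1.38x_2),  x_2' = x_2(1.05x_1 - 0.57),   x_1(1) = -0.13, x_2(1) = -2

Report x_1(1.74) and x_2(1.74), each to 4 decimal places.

-0.7364, -1.0106

Heun on (x_1,x_2): k1 = f(t_n, state_n); k2 = f(t_n + h, state_n + h·k1); state_{n+1} = state_n + (h/2)·(k1 + k2).
1.000000: (-0.130000, -2.000000)
  k1 = (-0.423800, 1.413000)
  predictor → (-0.286806, -1.477190)
  k2 = (-0.728063, 1.286849)
  → (-0.343095, -1.500528)
1.370000: (-0.343095, -1.500528)
  k1 = (-0.882003, 1.395865)
  predictor → (-0.669436, -0.984058)
  k2 = (-1.243812, 1.252615)
  → (-0.736371, -1.010559)
(x_1(1.74), x_2(1.74)) ≈ (-0.7364, -1.0106)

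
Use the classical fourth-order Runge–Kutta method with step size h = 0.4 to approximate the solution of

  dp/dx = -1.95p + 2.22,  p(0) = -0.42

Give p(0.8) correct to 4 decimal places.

RK4: k1 = f(x_n, p_n); k2 = f(x_n + h/2, p_n + (h/2)·k1); k3 = f(x_n + h/2, p_n + (h/2)·k2); k4 = f(x_n + h, p_n + h·k3); p_{n+1} = p_n + (h/6)·(k1 + 2k2 + 2k3 + k4).
x=0.000000, p=-0.420000:
  k1 = f(0.000000, -0.420000) = 3.039000
  k2 = f(0.200000, 0.187800) = 1.853790
  k3 = f(0.200000, -0.049242) = 2.316022
  k4 = f(0.400000, 0.506409) = 1.232503
  p ← -0.420000 + (0.4/6)·(k1 + 2k2 + 2k3 + k4) = 0.420742
x=0.400000, p=0.420742:
  k1 = f(0.400000, 0.420742) = 1.399554
  k2 = f(0.600000, 0.700652) = 0.853728
  k3 = f(0.600000, 0.591487) = 1.066600
  k4 = f(0.800000, 0.847382) = 0.567606
  p ← 0.420742 + (0.4/6)·(k1 + 2k2 + 2k3 + k4) = 0.807929
p(0.8) ≈ 0.8079

0.8079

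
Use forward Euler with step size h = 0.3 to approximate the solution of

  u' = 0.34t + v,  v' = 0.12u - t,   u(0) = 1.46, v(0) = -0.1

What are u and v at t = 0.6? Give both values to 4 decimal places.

1.4464, -0.0860

Euler on (u,v): u_{n+1} = u_n + h·u', v_{n+1} = v_n + h·v'.
0.000000: (1.460000, -0.100000); f=(-0.100000, 0.175200) → (1.430000, -0.047440)
0.300000: (1.430000, -0.047440); f=(0.054560, -0.128400) → (1.446368, -0.085960)
(u(0.6), v(0.6)) ≈ (1.4464, -0.0860)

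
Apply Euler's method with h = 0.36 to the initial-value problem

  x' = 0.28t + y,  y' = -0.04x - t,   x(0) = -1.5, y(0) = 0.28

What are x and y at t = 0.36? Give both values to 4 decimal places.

Euler on (x,y): x_{n+1} = x_n + h·x', y_{n+1} = y_n + h·y'.
0.000000: (-1.500000, 0.280000); f=(0.280000, 0.060000) → (-1.399200, 0.301600)
(x(0.36), y(0.36)) ≈ (-1.3992, 0.3016)

-1.3992, 0.3016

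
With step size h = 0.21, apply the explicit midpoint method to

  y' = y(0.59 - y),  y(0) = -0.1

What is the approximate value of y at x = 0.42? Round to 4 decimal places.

-0.1343

Midpoint: k1 = f(x_n, y_n); k2 = f(x_n + h/2, y_n + (h/2)·k1); y_{n+1} = y_n + h·k2.
x=0.000000, y=-0.100000:
  k1 = f(0.000000, -0.100000) = -0.069000
  k2 = f(0.105000, -0.107245) = -0.074776
  y ← -0.100000 + 0.21·(-0.074776) = -0.115703
x=0.210000, y=-0.115703:
  k1 = f(0.210000, -0.115703) = -0.081652
  k2 = f(0.315000, -0.124276) = -0.088768
  y ← -0.115703 + 0.21·(-0.088768) = -0.134344
y(0.42) ≈ -0.1343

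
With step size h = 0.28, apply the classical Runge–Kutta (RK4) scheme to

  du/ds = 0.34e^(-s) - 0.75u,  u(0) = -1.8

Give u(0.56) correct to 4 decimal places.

-1.0660

RK4: k1 = f(s_n, u_n); k2 = f(s_n + h/2, u_n + (h/2)·k1); k3 = f(s_n + h/2, u_n + (h/2)·k2); k4 = f(s_n + h, u_n + h·k3); u_{n+1} = u_n + (h/6)·(k1 + 2k2 + 2k3 + k4).
s=0.000000, u=-1.800000:
  k1 = f(0.000000, -1.800000) = 1.690000
  k2 = f(0.140000, -1.563400) = 1.468132
  k3 = f(0.140000, -1.594462) = 1.491428
  k4 = f(0.280000, -1.382400) = 1.293767
  u ← -1.800000 + (0.28/6)·(k1 + 2k2 + 2k3 + k4) = -1.384532
s=0.280000, u=-1.384532:
  k1 = f(0.280000, -1.384532) = 1.295365
  k2 = f(0.420000, -1.203181) = 1.125782
  k3 = f(0.420000, -1.226923) = 1.143588
  k4 = f(0.560000, -1.064327) = 0.992457
  u ← -1.384532 + (0.28/6)·(k1 + 2k2 + 2k3 + k4) = -1.065959
u(0.56) ≈ -1.0660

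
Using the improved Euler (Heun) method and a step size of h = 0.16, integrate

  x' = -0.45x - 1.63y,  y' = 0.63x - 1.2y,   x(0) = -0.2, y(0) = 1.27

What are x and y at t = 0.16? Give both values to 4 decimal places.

-0.4710, 1.0154

Heun on (x,y): k1 = f(t_n, state_n); k2 = f(t_n + h, state_n + h·k1); state_{n+1} = state_n + (h/2)·(k1 + k2).
0.000000: (-0.200000, 1.270000)
  k1 = (-1.980100, -1.650000)
  predictor → (-0.516816, 1.006000)
  k2 = (-1.407213, -1.532794)
  → (-0.470985, 1.015376)
(x(0.16), y(0.16)) ≈ (-0.4710, 1.0154)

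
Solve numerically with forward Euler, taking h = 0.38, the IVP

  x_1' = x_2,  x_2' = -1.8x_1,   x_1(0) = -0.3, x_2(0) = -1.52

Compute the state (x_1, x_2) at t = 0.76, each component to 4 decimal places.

Euler on (x_1,x_2): x_1_{n+1} = x_1_n + h·x_1', x_2_{n+1} = x_2_n + h·x_2'.
0.000000: (-0.300000, -1.520000); f=(-1.520000, 0.540000) → (-0.877600, -1.314800)
0.380000: (-0.877600, -1.314800); f=(-1.314800, 1.579680) → (-1.377224, -0.714522)
(x_1(0.76), x_2(0.76)) ≈ (-1.3772, -0.7145)

-1.3772, -0.7145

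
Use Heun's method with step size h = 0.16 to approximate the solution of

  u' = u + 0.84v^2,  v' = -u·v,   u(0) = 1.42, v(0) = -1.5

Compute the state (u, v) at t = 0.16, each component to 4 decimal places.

1.9311, -1.1488

Heun on (u,v): k1 = f(t_n, state_n); k2 = f(t_n + h, state_n + h·k1); state_{n+1} = state_n + (h/2)·(k1 + k2).
0.000000: (1.420000, -1.500000)
  k1 = (3.310000, 2.130000)
  predictor → (1.949600, -1.159200)
  k2 = (3.078345, 2.259976)
  → (1.931068, -1.148802)
(u(0.16), v(0.16)) ≈ (1.9311, -1.1488)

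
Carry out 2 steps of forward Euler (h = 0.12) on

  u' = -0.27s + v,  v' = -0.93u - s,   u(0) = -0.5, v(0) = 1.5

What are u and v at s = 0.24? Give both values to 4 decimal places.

-0.1372, 1.5771

Euler on (u,v): u_{n+1} = u_n + h·u', v_{n+1} = v_n + h·v'.
0.000000: (-0.500000, 1.500000); f=(1.500000, 0.465000) → (-0.320000, 1.555800)
0.120000: (-0.320000, 1.555800); f=(1.523400, 0.177600) → (-0.137192, 1.577112)
(u(0.24), v(0.24)) ≈ (-0.1372, 1.5771)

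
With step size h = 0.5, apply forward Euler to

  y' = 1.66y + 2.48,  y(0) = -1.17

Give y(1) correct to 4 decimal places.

Euler: y_{n+1} = y_n + h·f(s_n, y_n).
s=0.000000, y=-1.170000: f=0.537800 → y ← -1.170000 + 0.5·0.537800 = -0.901100
s=0.500000, y=-0.901100: f=0.984174 → y ← -0.901100 + 0.5·0.984174 = -0.409013
y(1) ≈ -0.4090

-0.4090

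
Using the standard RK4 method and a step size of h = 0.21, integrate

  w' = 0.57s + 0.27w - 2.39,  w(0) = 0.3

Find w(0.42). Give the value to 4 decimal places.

RK4: k1 = f(s_n, w_n); k2 = f(s_n + h/2, w_n + (h/2)·k1); k3 = f(s_n + h/2, w_n + (h/2)·k2); k4 = f(s_n + h, w_n + h·k3); w_{n+1} = w_n + (h/6)·(k1 + 2k2 + 2k3 + k4).
s=0.000000, w=0.300000:
  k1 = f(0.000000, 0.300000) = -2.309000
  k2 = f(0.105000, 0.057555) = -2.314610
  k3 = f(0.105000, 0.056966) = -2.314769
  k4 = f(0.210000, -0.186102) = -2.320547
  w ← 0.300000 + (0.21/6)·(k1 + 2k2 + 2k3 + k4) = -0.186091
s=0.210000, w=-0.186091:
  k1 = f(0.210000, -0.186091) = -2.320544
  k2 = f(0.315000, -0.429748) = -2.326482
  k3 = f(0.315000, -0.430371) = -2.326650
  k4 = f(0.420000, -0.674687) = -2.332766
  w ← -0.186091 + (0.21/6)·(k1 + 2k2 + 2k3 + k4) = -0.674676
w(0.42) ≈ -0.6747

-0.6747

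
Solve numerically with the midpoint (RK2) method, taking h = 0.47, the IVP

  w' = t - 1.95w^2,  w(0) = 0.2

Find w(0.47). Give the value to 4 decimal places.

Midpoint: k1 = f(t_n, w_n); k2 = f(t_n + h/2, w_n + (h/2)·k1); w_{n+1} = w_n + h·k2.
t=0.000000, w=0.200000:
  k1 = f(0.000000, 0.200000) = -0.078000
  k2 = f(0.235000, 0.181670) = 0.170642
  w ← 0.200000 + 0.47·0.170642 = 0.280202
w(0.47) ≈ 0.2802

0.2802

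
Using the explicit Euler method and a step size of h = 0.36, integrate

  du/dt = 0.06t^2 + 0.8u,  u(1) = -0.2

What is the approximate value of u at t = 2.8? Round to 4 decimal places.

-0.2092

Euler: u_{n+1} = u_n + h·f(t_n, u_n).
t=1.000000, u=-0.200000: f=-0.100000 → u ← -0.200000 + 0.36·(-0.100000) = -0.236000
t=1.360000, u=-0.236000: f=-0.077824 → u ← -0.236000 + 0.36·(-0.077824) = -0.264017
t=1.720000, u=-0.264017: f=-0.033709 → u ← -0.264017 + 0.36·(-0.033709) = -0.276152
t=2.080000, u=-0.276152: f=0.038662 → u ← -0.276152 + 0.36·0.038662 = -0.262234
t=2.440000, u=-0.262234: f=0.147429 → u ← -0.262234 + 0.36·0.147429 = -0.209159
u(2.8) ≈ -0.2092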